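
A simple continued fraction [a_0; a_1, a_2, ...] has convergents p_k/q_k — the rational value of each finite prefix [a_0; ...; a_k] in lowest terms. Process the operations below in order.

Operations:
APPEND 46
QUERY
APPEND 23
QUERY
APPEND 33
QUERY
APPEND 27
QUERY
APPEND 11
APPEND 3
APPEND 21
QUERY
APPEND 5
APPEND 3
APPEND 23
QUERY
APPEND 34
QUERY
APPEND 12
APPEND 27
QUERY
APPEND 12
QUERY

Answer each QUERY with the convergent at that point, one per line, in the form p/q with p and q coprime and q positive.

46/1
1059/23
34993/760
945870/20543
687995302/14942315
258880766776/5622535435
8813050788893/191407384056
2871231287093177/62359208274945
34560790935351616/750613010443447

APPEND 46: p_0 = 46·1 + 0 = 46, q_0 = 46·0 + 1 = 1 → 46/1
APPEND 23: p_1 = 23·46 + 1 = 1059, q_1 = 23·1 + 0 = 23 → 1059/23
APPEND 33: p_2 = 33·1059 + 46 = 34993, q_2 = 33·23 + 1 = 760 → 34993/760
APPEND 27: p_3 = 27·34993 + 1059 = 945870, q_3 = 27·760 + 23 = 20543 → 945870/20543
APPEND 11: p_4 = 11·945870 + 34993 = 10439563, q_4 = 11·20543 + 760 = 226733 → 10439563/226733
APPEND 3: p_5 = 3·10439563 + 945870 = 32264559, q_5 = 3·226733 + 20543 = 700742 → 32264559/700742
APPEND 21: p_6 = 21·32264559 + 10439563 = 687995302, q_6 = 21·700742 + 226733 = 14942315 → 687995302/14942315
APPEND 5: p_7 = 5·687995302 + 32264559 = 3472241069, q_7 = 5·14942315 + 700742 = 75412317 → 3472241069/75412317
APPEND 3: p_8 = 3·3472241069 + 687995302 = 11104718509, q_8 = 3·75412317 + 14942315 = 241179266 → 11104718509/241179266
APPEND 23: p_9 = 23·11104718509 + 3472241069 = 258880766776, q_9 = 23·241179266 + 75412317 = 5622535435 → 258880766776/5622535435
APPEND 34: p_10 = 34·258880766776 + 11104718509 = 8813050788893, q_10 = 34·5622535435 + 241179266 = 191407384056 → 8813050788893/191407384056
APPEND 12: p_11 = 12·8813050788893 + 258880766776 = 106015490233492, q_11 = 12·191407384056 + 5622535435 = 2302511144107 → 106015490233492/2302511144107
APPEND 27: p_12 = 27·106015490233492 + 8813050788893 = 2871231287093177, q_12 = 27·2302511144107 + 191407384056 = 62359208274945 → 2871231287093177/62359208274945
APPEND 12: p_13 = 12·2871231287093177 + 106015490233492 = 34560790935351616, q_13 = 12·62359208274945 + 2302511144107 = 750613010443447 → 34560790935351616/750613010443447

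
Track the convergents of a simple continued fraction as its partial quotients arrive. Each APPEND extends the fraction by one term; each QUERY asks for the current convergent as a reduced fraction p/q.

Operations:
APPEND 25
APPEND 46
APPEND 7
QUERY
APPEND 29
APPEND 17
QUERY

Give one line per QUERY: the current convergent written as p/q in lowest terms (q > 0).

8082/323
4012075/160344

APPEND 25: p_0 = 25·1 + 0 = 25, q_0 = 25·0 + 1 = 1 → 25/1
APPEND 46: p_1 = 46·25 + 1 = 1151, q_1 = 46·1 + 0 = 46 → 1151/46
APPEND 7: p_2 = 7·1151 + 25 = 8082, q_2 = 7·46 + 1 = 323 → 8082/323
APPEND 29: p_3 = 29·8082 + 1151 = 235529, q_3 = 29·323 + 46 = 9413 → 235529/9413
APPEND 17: p_4 = 17·235529 + 8082 = 4012075, q_4 = 17·9413 + 323 = 160344 → 4012075/160344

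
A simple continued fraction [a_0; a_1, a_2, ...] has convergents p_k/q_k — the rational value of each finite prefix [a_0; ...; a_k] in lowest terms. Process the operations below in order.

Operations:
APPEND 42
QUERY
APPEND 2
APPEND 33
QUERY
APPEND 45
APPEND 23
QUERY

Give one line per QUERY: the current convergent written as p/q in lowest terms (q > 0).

42/1
2847/67
2951447/69458

APPEND 42: p_0 = 42·1 + 0 = 42, q_0 = 42·0 + 1 = 1 → 42/1
APPEND 2: p_1 = 2·42 + 1 = 85, q_1 = 2·1 + 0 = 2 → 85/2
APPEND 33: p_2 = 33·85 + 42 = 2847, q_2 = 33·2 + 1 = 67 → 2847/67
APPEND 45: p_3 = 45·2847 + 85 = 128200, q_3 = 45·67 + 2 = 3017 → 128200/3017
APPEND 23: p_4 = 23·128200 + 2847 = 2951447, q_4 = 23·3017 + 67 = 69458 → 2951447/69458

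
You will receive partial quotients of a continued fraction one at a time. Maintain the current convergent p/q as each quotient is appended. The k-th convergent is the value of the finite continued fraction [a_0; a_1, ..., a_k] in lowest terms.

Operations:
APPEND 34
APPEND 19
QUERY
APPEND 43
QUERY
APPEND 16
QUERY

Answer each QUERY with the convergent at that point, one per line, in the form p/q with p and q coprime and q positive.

APPEND 34: p_0 = 34·1 + 0 = 34, q_0 = 34·0 + 1 = 1 → 34/1
APPEND 19: p_1 = 19·34 + 1 = 647, q_1 = 19·1 + 0 = 19 → 647/19
APPEND 43: p_2 = 43·647 + 34 = 27855, q_2 = 43·19 + 1 = 818 → 27855/818
APPEND 16: p_3 = 16·27855 + 647 = 446327, q_3 = 16·818 + 19 = 13107 → 446327/13107

647/19
27855/818
446327/13107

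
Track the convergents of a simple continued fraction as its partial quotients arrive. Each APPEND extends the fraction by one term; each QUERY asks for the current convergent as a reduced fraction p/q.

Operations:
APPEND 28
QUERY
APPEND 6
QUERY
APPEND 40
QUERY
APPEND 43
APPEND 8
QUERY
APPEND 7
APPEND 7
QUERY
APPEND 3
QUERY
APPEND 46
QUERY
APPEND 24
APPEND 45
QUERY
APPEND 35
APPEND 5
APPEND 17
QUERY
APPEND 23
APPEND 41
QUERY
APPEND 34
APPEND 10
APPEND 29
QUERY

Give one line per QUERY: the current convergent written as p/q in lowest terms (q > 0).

28/1
169/6
6788/241
2343212/83193
119204971/4232233
374309450/13289419
17337439671/615545507
18758616209601/666002716922
56818147932555871/2017261852939376
53771779199837841610/1909104095988305431
533958610211359303226519/18957575609583013121618

APPEND 28: p_0 = 28·1 + 0 = 28, q_0 = 28·0 + 1 = 1 → 28/1
APPEND 6: p_1 = 6·28 + 1 = 169, q_1 = 6·1 + 0 = 6 → 169/6
APPEND 40: p_2 = 40·169 + 28 = 6788, q_2 = 40·6 + 1 = 241 → 6788/241
APPEND 43: p_3 = 43·6788 + 169 = 292053, q_3 = 43·241 + 6 = 10369 → 292053/10369
APPEND 8: p_4 = 8·292053 + 6788 = 2343212, q_4 = 8·10369 + 241 = 83193 → 2343212/83193
APPEND 7: p_5 = 7·2343212 + 292053 = 16694537, q_5 = 7·83193 + 10369 = 592720 → 16694537/592720
APPEND 7: p_6 = 7·16694537 + 2343212 = 119204971, q_6 = 7·592720 + 83193 = 4232233 → 119204971/4232233
APPEND 3: p_7 = 3·119204971 + 16694537 = 374309450, q_7 = 3·4232233 + 592720 = 13289419 → 374309450/13289419
APPEND 46: p_8 = 46·374309450 + 119204971 = 17337439671, q_8 = 46·13289419 + 4232233 = 615545507 → 17337439671/615545507
APPEND 24: p_9 = 24·17337439671 + 374309450 = 416472861554, q_9 = 24·615545507 + 13289419 = 14786381587 → 416472861554/14786381587
APPEND 45: p_10 = 45·416472861554 + 17337439671 = 18758616209601, q_10 = 45·14786381587 + 615545507 = 666002716922 → 18758616209601/666002716922
APPEND 35: p_11 = 35·18758616209601 + 416472861554 = 656968040197589, q_11 = 35·666002716922 + 14786381587 = 23324881473857 → 656968040197589/23324881473857
APPEND 5: p_12 = 5·656968040197589 + 18758616209601 = 3303598817197546, q_12 = 5·23324881473857 + 666002716922 = 117290410086207 → 3303598817197546/117290410086207
APPEND 17: p_13 = 17·3303598817197546 + 656968040197589 = 56818147932555871, q_13 = 17·117290410086207 + 23324881473857 = 2017261852939376 → 56818147932555871/2017261852939376
APPEND 23: p_14 = 23·56818147932555871 + 3303598817197546 = 1310121001265982579, q_14 = 23·2017261852939376 + 117290410086207 = 46514313027691855 → 1310121001265982579/46514313027691855
APPEND 41: p_15 = 41·1310121001265982579 + 56818147932555871 = 53771779199837841610, q_15 = 41·46514313027691855 + 2017261852939376 = 1909104095988305431 → 53771779199837841610/1909104095988305431
APPEND 34: p_16 = 34·53771779199837841610 + 1310121001265982579 = 1829550613795752597319, q_16 = 34·1909104095988305431 + 46514313027691855 = 64956053576630076509 → 1829550613795752597319/64956053576630076509
APPEND 10: p_17 = 10·1829550613795752597319 + 53771779199837841610 = 18349277917157363814800, q_17 = 10·64956053576630076509 + 1909104095988305431 = 651469639862289070521 → 18349277917157363814800/651469639862289070521
APPEND 29: p_18 = 29·18349277917157363814800 + 1829550613795752597319 = 533958610211359303226519, q_18 = 29·651469639862289070521 + 64956053576630076509 = 18957575609583013121618 → 533958610211359303226519/18957575609583013121618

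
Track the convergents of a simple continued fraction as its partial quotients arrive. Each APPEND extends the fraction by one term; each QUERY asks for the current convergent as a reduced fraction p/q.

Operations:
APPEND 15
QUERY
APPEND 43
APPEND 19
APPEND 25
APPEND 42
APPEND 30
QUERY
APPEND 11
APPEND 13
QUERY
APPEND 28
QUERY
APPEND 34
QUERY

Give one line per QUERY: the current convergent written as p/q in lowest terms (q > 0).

15/1
388594001/25866213
56125793467/3735934484
1575809693958/104891555419
53633655388039/3570048818730

APPEND 15: p_0 = 15·1 + 0 = 15, q_0 = 15·0 + 1 = 1 → 15/1
APPEND 43: p_1 = 43·15 + 1 = 646, q_1 = 43·1 + 0 = 43 → 646/43
APPEND 19: p_2 = 19·646 + 15 = 12289, q_2 = 19·43 + 1 = 818 → 12289/818
APPEND 25: p_3 = 25·12289 + 646 = 307871, q_3 = 25·818 + 43 = 20493 → 307871/20493
APPEND 42: p_4 = 42·307871 + 12289 = 12942871, q_4 = 42·20493 + 818 = 861524 → 12942871/861524
APPEND 30: p_5 = 30·12942871 + 307871 = 388594001, q_5 = 30·861524 + 20493 = 25866213 → 388594001/25866213
APPEND 11: p_6 = 11·388594001 + 12942871 = 4287476882, q_6 = 11·25866213 + 861524 = 285389867 → 4287476882/285389867
APPEND 13: p_7 = 13·4287476882 + 388594001 = 56125793467, q_7 = 13·285389867 + 25866213 = 3735934484 → 56125793467/3735934484
APPEND 28: p_8 = 28·56125793467 + 4287476882 = 1575809693958, q_8 = 28·3735934484 + 285389867 = 104891555419 → 1575809693958/104891555419
APPEND 34: p_9 = 34·1575809693958 + 56125793467 = 53633655388039, q_9 = 34·104891555419 + 3735934484 = 3570048818730 → 53633655388039/3570048818730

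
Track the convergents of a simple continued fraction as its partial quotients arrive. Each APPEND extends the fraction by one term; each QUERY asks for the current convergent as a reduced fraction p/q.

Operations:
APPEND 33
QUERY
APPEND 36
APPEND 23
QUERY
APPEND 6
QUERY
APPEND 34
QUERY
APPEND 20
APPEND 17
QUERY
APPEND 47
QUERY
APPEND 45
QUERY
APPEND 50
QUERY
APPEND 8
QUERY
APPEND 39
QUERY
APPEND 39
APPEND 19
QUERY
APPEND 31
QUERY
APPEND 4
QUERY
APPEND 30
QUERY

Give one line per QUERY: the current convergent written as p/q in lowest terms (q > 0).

APPEND 33: p_0 = 33·1 + 0 = 33, q_0 = 33·0 + 1 = 1 → 33/1
APPEND 36: p_1 = 36·33 + 1 = 1189, q_1 = 36·1 + 0 = 36 → 1189/36
APPEND 23: p_2 = 23·1189 + 33 = 27380, q_2 = 23·36 + 1 = 829 → 27380/829
APPEND 6: p_3 = 6·27380 + 1189 = 165469, q_3 = 6·829 + 36 = 5010 → 165469/5010
APPEND 34: p_4 = 34·165469 + 27380 = 5653326, q_4 = 34·5010 + 829 = 171169 → 5653326/171169
APPEND 20: p_5 = 20·5653326 + 165469 = 113231989, q_5 = 20·171169 + 5010 = 3428390 → 113231989/3428390
APPEND 17: p_6 = 17·113231989 + 5653326 = 1930597139, q_6 = 17·3428390 + 171169 = 58453799 → 1930597139/58453799
APPEND 47: p_7 = 47·1930597139 + 113231989 = 90851297522, q_7 = 47·58453799 + 3428390 = 2750756943 → 90851297522/2750756943
APPEND 45: p_8 = 45·90851297522 + 1930597139 = 4090238985629, q_8 = 45·2750756943 + 58453799 = 123842516234 → 4090238985629/123842516234
APPEND 50: p_9 = 50·4090238985629 + 90851297522 = 204602800578972, q_9 = 50·123842516234 + 2750756943 = 6194876568643 → 204602800578972/6194876568643
APPEND 8: p_10 = 8·204602800578972 + 4090238985629 = 1640912643617405, q_10 = 8·6194876568643 + 123842516234 = 49682855065378 → 1640912643617405/49682855065378
APPEND 39: p_11 = 39·1640912643617405 + 204602800578972 = 64200195901657767, q_11 = 39·49682855065378 + 6194876568643 = 1943826224118385 → 64200195901657767/1943826224118385
APPEND 39: p_12 = 39·64200195901657767 + 1640912643617405 = 2505448552808270318, q_12 = 39·1943826224118385 + 49682855065378 = 75858905595682393 → 2505448552808270318/75858905595682393
APPEND 19: p_13 = 19·2505448552808270318 + 64200195901657767 = 47667722699258793809, q_13 = 19·75858905595682393 + 1943826224118385 = 1443263032542083852 → 47667722699258793809/1443263032542083852
APPEND 31: p_14 = 31·47667722699258793809 + 2505448552808270318 = 1480204852229830878397, q_14 = 31·1443263032542083852 + 75858905595682393 = 44817012914400281805 → 1480204852229830878397/44817012914400281805
APPEND 4: p_15 = 4·1480204852229830878397 + 47667722699258793809 = 5968487131618582307397, q_15 = 4·44817012914400281805 + 1443263032542083852 = 180711314690143211072 → 5968487131618582307397/180711314690143211072
APPEND 30: p_16 = 30·5968487131618582307397 + 1480204852229830878397 = 180534818800787300100307, q_16 = 30·180711314690143211072 + 44817012914400281805 = 5466156453618696613965 → 180534818800787300100307/5466156453618696613965

33/1
27380/829
165469/5010
5653326/171169
1930597139/58453799
90851297522/2750756943
4090238985629/123842516234
204602800578972/6194876568643
1640912643617405/49682855065378
64200195901657767/1943826224118385
47667722699258793809/1443263032542083852
1480204852229830878397/44817012914400281805
5968487131618582307397/180711314690143211072
180534818800787300100307/5466156453618696613965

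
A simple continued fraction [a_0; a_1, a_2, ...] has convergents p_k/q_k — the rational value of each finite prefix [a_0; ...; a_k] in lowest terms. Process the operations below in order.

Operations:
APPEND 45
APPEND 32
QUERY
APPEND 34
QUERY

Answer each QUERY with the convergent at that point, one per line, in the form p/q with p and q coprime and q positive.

APPEND 45: p_0 = 45·1 + 0 = 45, q_0 = 45·0 + 1 = 1 → 45/1
APPEND 32: p_1 = 32·45 + 1 = 1441, q_1 = 32·1 + 0 = 32 → 1441/32
APPEND 34: p_2 = 34·1441 + 45 = 49039, q_2 = 34·32 + 1 = 1089 → 49039/1089

1441/32
49039/1089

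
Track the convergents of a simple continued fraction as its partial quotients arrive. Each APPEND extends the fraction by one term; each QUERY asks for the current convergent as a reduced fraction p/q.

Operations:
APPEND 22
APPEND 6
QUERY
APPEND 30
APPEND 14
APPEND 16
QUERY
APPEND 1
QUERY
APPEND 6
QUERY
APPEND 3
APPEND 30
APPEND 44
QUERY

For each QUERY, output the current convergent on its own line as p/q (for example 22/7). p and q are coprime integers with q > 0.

APPEND 22: p_0 = 22·1 + 0 = 22, q_0 = 22·0 + 1 = 1 → 22/1
APPEND 6: p_1 = 6·22 + 1 = 133, q_1 = 6·1 + 0 = 6 → 133/6
APPEND 30: p_2 = 30·133 + 22 = 4012, q_2 = 30·6 + 1 = 181 → 4012/181
APPEND 14: p_3 = 14·4012 + 133 = 56301, q_3 = 14·181 + 6 = 2540 → 56301/2540
APPEND 16: p_4 = 16·56301 + 4012 = 904828, q_4 = 16·2540 + 181 = 40821 → 904828/40821
APPEND 1: p_5 = 1·904828 + 56301 = 961129, q_5 = 1·40821 + 2540 = 43361 → 961129/43361
APPEND 6: p_6 = 6·961129 + 904828 = 6671602, q_6 = 6·43361 + 40821 = 300987 → 6671602/300987
APPEND 3: p_7 = 3·6671602 + 961129 = 20975935, q_7 = 3·300987 + 43361 = 946322 → 20975935/946322
APPEND 30: p_8 = 30·20975935 + 6671602 = 635949652, q_8 = 30·946322 + 300987 = 28690647 → 635949652/28690647
APPEND 44: p_9 = 44·635949652 + 20975935 = 28002760623, q_9 = 44·28690647 + 946322 = 1263334790 → 28002760623/1263334790

133/6
904828/40821
961129/43361
6671602/300987
28002760623/1263334790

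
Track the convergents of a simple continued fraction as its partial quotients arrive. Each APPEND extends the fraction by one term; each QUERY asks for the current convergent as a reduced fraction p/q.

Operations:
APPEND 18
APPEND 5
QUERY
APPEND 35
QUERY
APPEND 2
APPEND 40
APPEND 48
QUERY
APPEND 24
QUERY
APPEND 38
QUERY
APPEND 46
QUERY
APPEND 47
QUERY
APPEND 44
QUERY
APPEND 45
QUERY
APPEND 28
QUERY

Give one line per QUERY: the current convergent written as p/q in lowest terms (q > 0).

91/5
3203/176
12634481/694245
303490627/16676336
11545278307/634395013
531386292749/29198846934
24986701037510/1372980200911
1099946231943189/60440327687018
49522567138481015/2721187726116721
1387731826109411609/76253696658955206

APPEND 18: p_0 = 18·1 + 0 = 18, q_0 = 18·0 + 1 = 1 → 18/1
APPEND 5: p_1 = 5·18 + 1 = 91, q_1 = 5·1 + 0 = 5 → 91/5
APPEND 35: p_2 = 35·91 + 18 = 3203, q_2 = 35·5 + 1 = 176 → 3203/176
APPEND 2: p_3 = 2·3203 + 91 = 6497, q_3 = 2·176 + 5 = 357 → 6497/357
APPEND 40: p_4 = 40·6497 + 3203 = 263083, q_4 = 40·357 + 176 = 14456 → 263083/14456
APPEND 48: p_5 = 48·263083 + 6497 = 12634481, q_5 = 48·14456 + 357 = 694245 → 12634481/694245
APPEND 24: p_6 = 24·12634481 + 263083 = 303490627, q_6 = 24·694245 + 14456 = 16676336 → 303490627/16676336
APPEND 38: p_7 = 38·303490627 + 12634481 = 11545278307, q_7 = 38·16676336 + 694245 = 634395013 → 11545278307/634395013
APPEND 46: p_8 = 46·11545278307 + 303490627 = 531386292749, q_8 = 46·634395013 + 16676336 = 29198846934 → 531386292749/29198846934
APPEND 47: p_9 = 47·531386292749 + 11545278307 = 24986701037510, q_9 = 47·29198846934 + 634395013 = 1372980200911 → 24986701037510/1372980200911
APPEND 44: p_10 = 44·24986701037510 + 531386292749 = 1099946231943189, q_10 = 44·1372980200911 + 29198846934 = 60440327687018 → 1099946231943189/60440327687018
APPEND 45: p_11 = 45·1099946231943189 + 24986701037510 = 49522567138481015, q_11 = 45·60440327687018 + 1372980200911 = 2721187726116721 → 49522567138481015/2721187726116721
APPEND 28: p_12 = 28·49522567138481015 + 1099946231943189 = 1387731826109411609, q_12 = 28·2721187726116721 + 60440327687018 = 76253696658955206 → 1387731826109411609/76253696658955206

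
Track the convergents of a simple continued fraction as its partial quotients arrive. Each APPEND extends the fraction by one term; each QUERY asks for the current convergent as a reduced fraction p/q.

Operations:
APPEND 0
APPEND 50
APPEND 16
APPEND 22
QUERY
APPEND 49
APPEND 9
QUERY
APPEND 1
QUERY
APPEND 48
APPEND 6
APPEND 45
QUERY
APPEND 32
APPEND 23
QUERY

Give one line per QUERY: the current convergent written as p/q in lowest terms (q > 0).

APPEND 0: p_0 = 0·1 + 0 = 0, q_0 = 0·0 + 1 = 1 → 0/1
APPEND 50: p_1 = 50·0 + 1 = 1, q_1 = 50·1 + 0 = 50 → 1/50
APPEND 16: p_2 = 16·1 + 0 = 16, q_2 = 16·50 + 1 = 801 → 16/801
APPEND 22: p_3 = 22·16 + 1 = 353, q_3 = 22·801 + 50 = 17672 → 353/17672
APPEND 49: p_4 = 49·353 + 16 = 17313, q_4 = 49·17672 + 801 = 866729 → 17313/866729
APPEND 9: p_5 = 9·17313 + 353 = 156170, q_5 = 9·866729 + 17672 = 7818233 → 156170/7818233
APPEND 1: p_6 = 1·156170 + 17313 = 173483, q_6 = 1·7818233 + 866729 = 8684962 → 173483/8684962
APPEND 48: p_7 = 48·173483 + 156170 = 8483354, q_7 = 48·8684962 + 7818233 = 424696409 → 8483354/424696409
APPEND 6: p_8 = 6·8483354 + 173483 = 51073607, q_8 = 6·424696409 + 8684962 = 2556863416 → 51073607/2556863416
APPEND 45: p_9 = 45·51073607 + 8483354 = 2306795669, q_9 = 45·2556863416 + 424696409 = 115483550129 → 2306795669/115483550129
APPEND 32: p_10 = 32·2306795669 + 51073607 = 73868535015, q_10 = 32·115483550129 + 2556863416 = 3698030467544 → 73868535015/3698030467544
APPEND 23: p_11 = 23·73868535015 + 2306795669 = 1701283101014, q_11 = 23·3698030467544 + 115483550129 = 85170184303641 → 1701283101014/85170184303641

353/17672
156170/7818233
173483/8684962
2306795669/115483550129
1701283101014/85170184303641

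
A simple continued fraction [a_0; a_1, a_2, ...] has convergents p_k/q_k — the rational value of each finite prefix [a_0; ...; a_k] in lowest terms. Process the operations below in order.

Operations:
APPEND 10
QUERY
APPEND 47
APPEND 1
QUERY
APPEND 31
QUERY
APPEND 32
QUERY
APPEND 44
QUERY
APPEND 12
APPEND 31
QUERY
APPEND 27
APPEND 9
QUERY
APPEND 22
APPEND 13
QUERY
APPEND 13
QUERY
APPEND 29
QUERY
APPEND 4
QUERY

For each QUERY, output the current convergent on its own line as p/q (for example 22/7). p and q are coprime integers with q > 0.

10/1
481/48
15382/1535
492705/49168
21694402/2164927
8107285801/809041979
1980525165205/197640497504
571259770461863/57007134886073
7470167727180885/745462714625762
217206123858707528/21675425859033171
876294663162010997/87447166150758446

APPEND 10: p_0 = 10·1 + 0 = 10, q_0 = 10·0 + 1 = 1 → 10/1
APPEND 47: p_1 = 47·10 + 1 = 471, q_1 = 47·1 + 0 = 47 → 471/47
APPEND 1: p_2 = 1·471 + 10 = 481, q_2 = 1·47 + 1 = 48 → 481/48
APPEND 31: p_3 = 31·481 + 471 = 15382, q_3 = 31·48 + 47 = 1535 → 15382/1535
APPEND 32: p_4 = 32·15382 + 481 = 492705, q_4 = 32·1535 + 48 = 49168 → 492705/49168
APPEND 44: p_5 = 44·492705 + 15382 = 21694402, q_5 = 44·49168 + 1535 = 2164927 → 21694402/2164927
APPEND 12: p_6 = 12·21694402 + 492705 = 260825529, q_6 = 12·2164927 + 49168 = 26028292 → 260825529/26028292
APPEND 31: p_7 = 31·260825529 + 21694402 = 8107285801, q_7 = 31·26028292 + 2164927 = 809041979 → 8107285801/809041979
APPEND 27: p_8 = 27·8107285801 + 260825529 = 219157542156, q_8 = 27·809041979 + 26028292 = 21870161725 → 219157542156/21870161725
APPEND 9: p_9 = 9·219157542156 + 8107285801 = 1980525165205, q_9 = 9·21870161725 + 809041979 = 197640497504 → 1980525165205/197640497504
APPEND 22: p_10 = 22·1980525165205 + 219157542156 = 43790711176666, q_10 = 22·197640497504 + 21870161725 = 4369961106813 → 43790711176666/4369961106813
APPEND 13: p_11 = 13·43790711176666 + 1980525165205 = 571259770461863, q_11 = 13·4369961106813 + 197640497504 = 57007134886073 → 571259770461863/57007134886073
APPEND 13: p_12 = 13·571259770461863 + 43790711176666 = 7470167727180885, q_12 = 13·57007134886073 + 4369961106813 = 745462714625762 → 7470167727180885/745462714625762
APPEND 29: p_13 = 29·7470167727180885 + 571259770461863 = 217206123858707528, q_13 = 29·745462714625762 + 57007134886073 = 21675425859033171 → 217206123858707528/21675425859033171
APPEND 4: p_14 = 4·217206123858707528 + 7470167727180885 = 876294663162010997, q_14 = 4·21675425859033171 + 745462714625762 = 87447166150758446 → 876294663162010997/87447166150758446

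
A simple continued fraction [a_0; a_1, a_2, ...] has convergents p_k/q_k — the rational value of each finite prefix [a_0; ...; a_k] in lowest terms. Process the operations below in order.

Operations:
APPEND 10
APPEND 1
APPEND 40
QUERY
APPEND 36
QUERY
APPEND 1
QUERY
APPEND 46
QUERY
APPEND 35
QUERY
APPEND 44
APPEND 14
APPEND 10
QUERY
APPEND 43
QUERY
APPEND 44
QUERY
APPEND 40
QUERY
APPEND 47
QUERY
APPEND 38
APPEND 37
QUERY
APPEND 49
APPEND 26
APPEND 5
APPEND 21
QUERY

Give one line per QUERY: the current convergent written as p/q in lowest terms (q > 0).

APPEND 10: p_0 = 10·1 + 0 = 10, q_0 = 10·0 + 1 = 1 → 10/1
APPEND 1: p_1 = 1·10 + 1 = 11, q_1 = 1·1 + 0 = 1 → 11/1
APPEND 40: p_2 = 40·11 + 10 = 450, q_2 = 40·1 + 1 = 41 → 450/41
APPEND 36: p_3 = 36·450 + 11 = 16211, q_3 = 36·41 + 1 = 1477 → 16211/1477
APPEND 1: p_4 = 1·16211 + 450 = 16661, q_4 = 1·1477 + 41 = 1518 → 16661/1518
APPEND 46: p_5 = 46·16661 + 16211 = 782617, q_5 = 46·1518 + 1477 = 71305 → 782617/71305
APPEND 35: p_6 = 35·782617 + 16661 = 27408256, q_6 = 35·71305 + 1518 = 2497193 → 27408256/2497193
APPEND 44: p_7 = 44·27408256 + 782617 = 1206745881, q_7 = 44·2497193 + 71305 = 109947797 → 1206745881/109947797
APPEND 14: p_8 = 14·1206745881 + 27408256 = 16921850590, q_8 = 14·109947797 + 2497193 = 1541766351 → 16921850590/1541766351
APPEND 10: p_9 = 10·16921850590 + 1206745881 = 170425251781, q_9 = 10·1541766351 + 109947797 = 15527611307 → 170425251781/15527611307
APPEND 43: p_10 = 43·170425251781 + 16921850590 = 7345207677173, q_10 = 43·15527611307 + 1541766351 = 669229052552 → 7345207677173/669229052552
APPEND 44: p_11 = 44·7345207677173 + 170425251781 = 323359563047393, q_11 = 44·669229052552 + 15527611307 = 29461605923595 → 323359563047393/29461605923595
APPEND 40: p_12 = 40·323359563047393 + 7345207677173 = 12941727729572893, q_12 = 40·29461605923595 + 669229052552 = 1179133465996352 → 12941727729572893/1179133465996352
APPEND 47: p_13 = 47·12941727729572893 + 323359563047393 = 608584562852973364, q_13 = 47·1179133465996352 + 29461605923595 = 55448734507752139 → 608584562852973364/55448734507752139
APPEND 38: p_14 = 38·608584562852973364 + 12941727729572893 = 23139155116142560725, q_14 = 38·55448734507752139 + 1179133465996352 = 2108231044760577634 → 23139155116142560725/2108231044760577634
APPEND 37: p_15 = 37·23139155116142560725 + 608584562852973364 = 856757323860127720189, q_15 = 37·2108231044760577634 + 55448734507752139 = 78059997390649124597 → 856757323860127720189/78059997390649124597
APPEND 49: p_16 = 49·856757323860127720189 + 23139155116142560725 = 42004248024262400849986, q_16 = 49·78059997390649124597 + 2108231044760577634 = 3827048103186567682887 → 42004248024262400849986/3827048103186567682887
APPEND 26: p_17 = 26·42004248024262400849986 + 856757323860127720189 = 1092967205954682549819825, q_17 = 26·3827048103186567682887 + 78059997390649124597 = 99581310680241408879659 → 1092967205954682549819825/99581310680241408879659
APPEND 5: p_18 = 5·1092967205954682549819825 + 42004248024262400849986 = 5506840277797675149949111, q_18 = 5·99581310680241408879659 + 3827048103186567682887 = 501733601504393612081182 → 5506840277797675149949111/501733601504393612081182
APPEND 21: p_19 = 21·5506840277797675149949111 + 1092967205954682549819825 = 116736613039705860698751156, q_19 = 21·501733601504393612081182 + 99581310680241408879659 = 10635986942272507262584481 → 116736613039705860698751156/10635986942272507262584481

450/41
16211/1477
16661/1518
782617/71305
27408256/2497193
170425251781/15527611307
7345207677173/669229052552
323359563047393/29461605923595
12941727729572893/1179133465996352
608584562852973364/55448734507752139
856757323860127720189/78059997390649124597
116736613039705860698751156/10635986942272507262584481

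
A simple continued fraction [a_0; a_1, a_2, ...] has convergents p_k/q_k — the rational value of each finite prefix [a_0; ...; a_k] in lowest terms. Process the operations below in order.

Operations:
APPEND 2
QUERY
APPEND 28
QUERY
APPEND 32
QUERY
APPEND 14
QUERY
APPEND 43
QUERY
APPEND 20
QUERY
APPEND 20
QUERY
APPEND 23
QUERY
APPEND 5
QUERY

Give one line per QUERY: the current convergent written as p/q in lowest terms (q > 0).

APPEND 2: p_0 = 2·1 + 0 = 2, q_0 = 2·0 + 1 = 1 → 2/1
APPEND 28: p_1 = 28·2 + 1 = 57, q_1 = 28·1 + 0 = 28 → 57/28
APPEND 32: p_2 = 32·57 + 2 = 1826, q_2 = 32·28 + 1 = 897 → 1826/897
APPEND 14: p_3 = 14·1826 + 57 = 25621, q_3 = 14·897 + 28 = 12586 → 25621/12586
APPEND 43: p_4 = 43·25621 + 1826 = 1103529, q_4 = 43·12586 + 897 = 542095 → 1103529/542095
APPEND 20: p_5 = 20·1103529 + 25621 = 22096201, q_5 = 20·542095 + 12586 = 10854486 → 22096201/10854486
APPEND 20: p_6 = 20·22096201 + 1103529 = 443027549, q_6 = 20·10854486 + 542095 = 217631815 → 443027549/217631815
APPEND 23: p_7 = 23·443027549 + 22096201 = 10211729828, q_7 = 23·217631815 + 10854486 = 5016386231 → 10211729828/5016386231
APPEND 5: p_8 = 5·10211729828 + 443027549 = 51501676689, q_8 = 5·5016386231 + 217631815 = 25299562970 → 51501676689/25299562970

2/1
57/28
1826/897
25621/12586
1103529/542095
22096201/10854486
443027549/217631815
10211729828/5016386231
51501676689/25299562970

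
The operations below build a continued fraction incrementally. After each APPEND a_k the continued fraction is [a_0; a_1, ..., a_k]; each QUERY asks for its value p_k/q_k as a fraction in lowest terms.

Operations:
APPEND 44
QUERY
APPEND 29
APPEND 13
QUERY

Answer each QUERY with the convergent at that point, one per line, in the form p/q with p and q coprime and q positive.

44/1
16645/378

APPEND 44: p_0 = 44·1 + 0 = 44, q_0 = 44·0 + 1 = 1 → 44/1
APPEND 29: p_1 = 29·44 + 1 = 1277, q_1 = 29·1 + 0 = 29 → 1277/29
APPEND 13: p_2 = 13·1277 + 44 = 16645, q_2 = 13·29 + 1 = 378 → 16645/378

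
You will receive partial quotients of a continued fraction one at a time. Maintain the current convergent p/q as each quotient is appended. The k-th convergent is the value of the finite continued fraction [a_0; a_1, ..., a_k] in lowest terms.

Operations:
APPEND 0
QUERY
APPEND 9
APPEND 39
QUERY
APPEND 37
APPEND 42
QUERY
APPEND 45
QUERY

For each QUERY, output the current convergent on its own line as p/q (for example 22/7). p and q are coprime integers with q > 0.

APPEND 0: p_0 = 0·1 + 0 = 0, q_0 = 0·0 + 1 = 1 → 0/1
APPEND 9: p_1 = 9·0 + 1 = 1, q_1 = 9·1 + 0 = 9 → 1/9
APPEND 39: p_2 = 39·1 + 0 = 39, q_2 = 39·9 + 1 = 352 → 39/352
APPEND 37: p_3 = 37·39 + 1 = 1444, q_3 = 37·352 + 9 = 13033 → 1444/13033
APPEND 42: p_4 = 42·1444 + 39 = 60687, q_4 = 42·13033 + 352 = 547738 → 60687/547738
APPEND 45: p_5 = 45·60687 + 1444 = 2732359, q_5 = 45·547738 + 13033 = 24661243 → 2732359/24661243

0/1
39/352
60687/547738
2732359/24661243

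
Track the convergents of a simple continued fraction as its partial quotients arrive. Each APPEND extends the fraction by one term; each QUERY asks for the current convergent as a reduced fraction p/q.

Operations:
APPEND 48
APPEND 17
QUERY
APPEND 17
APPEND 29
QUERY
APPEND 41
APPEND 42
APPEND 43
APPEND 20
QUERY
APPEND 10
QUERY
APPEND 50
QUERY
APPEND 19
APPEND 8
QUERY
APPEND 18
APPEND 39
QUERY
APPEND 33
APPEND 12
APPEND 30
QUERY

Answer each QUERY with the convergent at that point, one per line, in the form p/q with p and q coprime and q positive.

817/17
404990/8427
601640240304/12518882701
6046449495899/125814044550
302924115035254/6303221110201
46395761196361054/965399342217153
32840922701813284237/683351331169054950
392522699423283302598108/8167581392290215279253

APPEND 48: p_0 = 48·1 + 0 = 48, q_0 = 48·0 + 1 = 1 → 48/1
APPEND 17: p_1 = 17·48 + 1 = 817, q_1 = 17·1 + 0 = 17 → 817/17
APPEND 17: p_2 = 17·817 + 48 = 13937, q_2 = 17·17 + 1 = 290 → 13937/290
APPEND 29: p_3 = 29·13937 + 817 = 404990, q_3 = 29·290 + 17 = 8427 → 404990/8427
APPEND 41: p_4 = 41·404990 + 13937 = 16618527, q_4 = 41·8427 + 290 = 345797 → 16618527/345797
APPEND 42: p_5 = 42·16618527 + 404990 = 698383124, q_5 = 42·345797 + 8427 = 14531901 → 698383124/14531901
APPEND 43: p_6 = 43·698383124 + 16618527 = 30047092859, q_6 = 43·14531901 + 345797 = 625217540 → 30047092859/625217540
APPEND 20: p_7 = 20·30047092859 + 698383124 = 601640240304, q_7 = 20·625217540 + 14531901 = 12518882701 → 601640240304/12518882701
APPEND 10: p_8 = 10·601640240304 + 30047092859 = 6046449495899, q_8 = 10·12518882701 + 625217540 = 125814044550 → 6046449495899/125814044550
APPEND 50: p_9 = 50·6046449495899 + 601640240304 = 302924115035254, q_9 = 50·125814044550 + 12518882701 = 6303221110201 → 302924115035254/6303221110201
APPEND 19: p_10 = 19·302924115035254 + 6046449495899 = 5761604635165725, q_10 = 19·6303221110201 + 125814044550 = 119887015138369 → 5761604635165725/119887015138369
APPEND 8: p_11 = 8·5761604635165725 + 302924115035254 = 46395761196361054, q_11 = 8·119887015138369 + 6303221110201 = 965399342217153 → 46395761196361054/965399342217153
APPEND 18: p_12 = 18·46395761196361054 + 5761604635165725 = 840885306169664697, q_12 = 18·965399342217153 + 119887015138369 = 17497075175047123 → 840885306169664697/17497075175047123
APPEND 39: p_13 = 39·840885306169664697 + 46395761196361054 = 32840922701813284237, q_13 = 39·17497075175047123 + 965399342217153 = 683351331169054950 → 32840922701813284237/683351331169054950
APPEND 33: p_14 = 33·32840922701813284237 + 840885306169664697 = 1084591334466008044518, q_14 = 33·683351331169054950 + 17497075175047123 = 22568091003753860473 → 1084591334466008044518/22568091003753860473
APPEND 12: p_15 = 12·1084591334466008044518 + 32840922701813284237 = 13047936936293909818453, q_15 = 12·22568091003753860473 + 683351331169054950 = 271500443376215380626 → 13047936936293909818453/271500443376215380626
APPEND 30: p_16 = 30·13047936936293909818453 + 1084591334466008044518 = 392522699423283302598108, q_16 = 30·271500443376215380626 + 22568091003753860473 = 8167581392290215279253 → 392522699423283302598108/8167581392290215279253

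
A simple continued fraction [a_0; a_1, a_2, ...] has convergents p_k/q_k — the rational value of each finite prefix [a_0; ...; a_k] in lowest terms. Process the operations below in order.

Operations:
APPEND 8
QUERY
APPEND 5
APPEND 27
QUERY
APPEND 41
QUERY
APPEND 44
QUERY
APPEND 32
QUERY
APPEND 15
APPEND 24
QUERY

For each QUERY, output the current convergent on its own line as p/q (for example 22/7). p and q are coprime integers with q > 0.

APPEND 8: p_0 = 8·1 + 0 = 8, q_0 = 8·0 + 1 = 1 → 8/1
APPEND 5: p_1 = 5·8 + 1 = 41, q_1 = 5·1 + 0 = 5 → 41/5
APPEND 27: p_2 = 27·41 + 8 = 1115, q_2 = 27·5 + 1 = 136 → 1115/136
APPEND 41: p_3 = 41·1115 + 41 = 45756, q_3 = 41·136 + 5 = 5581 → 45756/5581
APPEND 44: p_4 = 44·45756 + 1115 = 2014379, q_4 = 44·5581 + 136 = 245700 → 2014379/245700
APPEND 32: p_5 = 32·2014379 + 45756 = 64505884, q_5 = 32·245700 + 5581 = 7867981 → 64505884/7867981
APPEND 15: p_6 = 15·64505884 + 2014379 = 969602639, q_6 = 15·7867981 + 245700 = 118265415 → 969602639/118265415
APPEND 24: p_7 = 24·969602639 + 64505884 = 23334969220, q_7 = 24·118265415 + 7867981 = 2846237941 → 23334969220/2846237941

8/1
1115/136
45756/5581
2014379/245700
64505884/7867981
23334969220/2846237941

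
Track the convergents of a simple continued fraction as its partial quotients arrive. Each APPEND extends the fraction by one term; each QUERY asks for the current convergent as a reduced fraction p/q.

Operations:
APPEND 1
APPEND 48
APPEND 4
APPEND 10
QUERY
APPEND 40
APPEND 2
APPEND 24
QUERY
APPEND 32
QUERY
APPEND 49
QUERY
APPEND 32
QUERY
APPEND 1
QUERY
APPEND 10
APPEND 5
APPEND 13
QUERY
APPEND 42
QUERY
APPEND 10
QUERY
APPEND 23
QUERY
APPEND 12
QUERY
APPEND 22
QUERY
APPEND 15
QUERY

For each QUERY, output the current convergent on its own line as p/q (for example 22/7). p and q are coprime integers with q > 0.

APPEND 1: p_0 = 1·1 + 0 = 1, q_0 = 1·0 + 1 = 1 → 1/1
APPEND 48: p_1 = 48·1 + 1 = 49, q_1 = 48·1 + 0 = 48 → 49/48
APPEND 4: p_2 = 4·49 + 1 = 197, q_2 = 4·48 + 1 = 193 → 197/193
APPEND 10: p_3 = 10·197 + 49 = 2019, q_3 = 10·193 + 48 = 1978 → 2019/1978
APPEND 40: p_4 = 40·2019 + 197 = 80957, q_4 = 40·1978 + 193 = 79313 → 80957/79313
APPEND 2: p_5 = 2·80957 + 2019 = 163933, q_5 = 2·79313 + 1978 = 160604 → 163933/160604
APPEND 24: p_6 = 24·163933 + 80957 = 4015349, q_6 = 24·160604 + 79313 = 3933809 → 4015349/3933809
APPEND 32: p_7 = 32·4015349 + 163933 = 128655101, q_7 = 32·3933809 + 160604 = 126042492 → 128655101/126042492
APPEND 49: p_8 = 49·128655101 + 4015349 = 6308115298, q_8 = 49·126042492 + 3933809 = 6180015917 → 6308115298/6180015917
APPEND 32: p_9 = 32·6308115298 + 128655101 = 201988344637, q_9 = 32·6180015917 + 126042492 = 197886551836 → 201988344637/197886551836
APPEND 1: p_10 = 1·201988344637 + 6308115298 = 208296459935, q_10 = 1·197886551836 + 6180015917 = 204066567753 → 208296459935/204066567753
APPEND 10: p_11 = 10·208296459935 + 201988344637 = 2284952943987, q_11 = 10·204066567753 + 197886551836 = 2238552229366 → 2284952943987/2238552229366
APPEND 5: p_12 = 5·2284952943987 + 208296459935 = 11633061179870, q_12 = 5·2238552229366 + 204066567753 = 11396827714583 → 11633061179870/11396827714583
APPEND 13: p_13 = 13·11633061179870 + 2284952943987 = 153514748282297, q_13 = 13·11396827714583 + 2238552229366 = 150397312518945 → 153514748282297/150397312518945
APPEND 42: p_14 = 42·153514748282297 + 11633061179870 = 6459252489036344, q_14 = 42·150397312518945 + 11396827714583 = 6328083953510273 → 6459252489036344/6328083953510273
APPEND 10: p_15 = 10·6459252489036344 + 153514748282297 = 64746039638645737, q_15 = 10·6328083953510273 + 150397312518945 = 63431236847621675 → 64746039638645737/63431236847621675
APPEND 23: p_16 = 23·64746039638645737 + 6459252489036344 = 1495618164177888295, q_16 = 23·63431236847621675 + 6328083953510273 = 1465246531448808798 → 1495618164177888295/1465246531448808798
APPEND 12: p_17 = 12·1495618164177888295 + 64746039638645737 = 18012164009773305277, q_17 = 12·1465246531448808798 + 63431236847621675 = 17646389614233327251 → 18012164009773305277/17646389614233327251
APPEND 22: p_18 = 22·18012164009773305277 + 1495618164177888295 = 397763226379190604389, q_18 = 22·17646389614233327251 + 1465246531448808798 = 389685818044582008320 → 397763226379190604389/389685818044582008320
APPEND 15: p_19 = 15·397763226379190604389 + 18012164009773305277 = 5984460559697632371112, q_19 = 15·389685818044582008320 + 17646389614233327251 = 5862933660282963452051 → 5984460559697632371112/5862933660282963452051

2019/1978
4015349/3933809
128655101/126042492
6308115298/6180015917
201988344637/197886551836
208296459935/204066567753
153514748282297/150397312518945
6459252489036344/6328083953510273
64746039638645737/63431236847621675
1495618164177888295/1465246531448808798
18012164009773305277/17646389614233327251
397763226379190604389/389685818044582008320
5984460559697632371112/5862933660282963452051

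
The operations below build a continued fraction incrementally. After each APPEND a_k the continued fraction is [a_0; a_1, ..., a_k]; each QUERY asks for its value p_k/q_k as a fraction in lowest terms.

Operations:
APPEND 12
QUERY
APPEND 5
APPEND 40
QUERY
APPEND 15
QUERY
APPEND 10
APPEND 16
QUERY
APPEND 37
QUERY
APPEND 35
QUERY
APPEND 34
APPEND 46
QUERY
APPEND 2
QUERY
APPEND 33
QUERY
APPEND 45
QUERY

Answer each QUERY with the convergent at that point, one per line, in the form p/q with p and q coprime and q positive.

APPEND 12: p_0 = 12·1 + 0 = 12, q_0 = 12·0 + 1 = 1 → 12/1
APPEND 5: p_1 = 5·12 + 1 = 61, q_1 = 5·1 + 0 = 5 → 61/5
APPEND 40: p_2 = 40·61 + 12 = 2452, q_2 = 40·5 + 1 = 201 → 2452/201
APPEND 15: p_3 = 15·2452 + 61 = 36841, q_3 = 15·201 + 5 = 3020 → 36841/3020
APPEND 10: p_4 = 10·36841 + 2452 = 370862, q_4 = 10·3020 + 201 = 30401 → 370862/30401
APPEND 16: p_5 = 16·370862 + 36841 = 5970633, q_5 = 16·30401 + 3020 = 489436 → 5970633/489436
APPEND 37: p_6 = 37·5970633 + 370862 = 221284283, q_6 = 37·489436 + 30401 = 18139533 → 221284283/18139533
APPEND 35: p_7 = 35·221284283 + 5970633 = 7750920538, q_7 = 35·18139533 + 489436 = 635373091 → 7750920538/635373091
APPEND 34: p_8 = 34·7750920538 + 221284283 = 263752582575, q_8 = 34·635373091 + 18139533 = 21620824627 → 263752582575/21620824627
APPEND 46: p_9 = 46·263752582575 + 7750920538 = 12140369718988, q_9 = 46·21620824627 + 635373091 = 995193305933 → 12140369718988/995193305933
APPEND 2: p_10 = 2·12140369718988 + 263752582575 = 24544492020551, q_10 = 2·995193305933 + 21620824627 = 2012007436493 → 24544492020551/2012007436493
APPEND 33: p_11 = 33·24544492020551 + 12140369718988 = 822108606397171, q_11 = 33·2012007436493 + 995193305933 = 67391438710202 → 822108606397171/67391438710202
APPEND 45: p_12 = 45·822108606397171 + 24544492020551 = 37019431779893246, q_12 = 45·67391438710202 + 2012007436493 = 3034626749395583 → 37019431779893246/3034626749395583

12/1
2452/201
36841/3020
5970633/489436
221284283/18139533
7750920538/635373091
12140369718988/995193305933
24544492020551/2012007436493
822108606397171/67391438710202
37019431779893246/3034626749395583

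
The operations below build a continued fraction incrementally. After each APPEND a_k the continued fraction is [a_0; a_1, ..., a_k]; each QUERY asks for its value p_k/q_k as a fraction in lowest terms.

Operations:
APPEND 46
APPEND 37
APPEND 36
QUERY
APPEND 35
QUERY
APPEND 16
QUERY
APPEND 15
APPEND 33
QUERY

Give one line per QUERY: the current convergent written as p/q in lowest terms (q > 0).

61354/1333
2149093/46692
34446842/748405
17156553701/372749716

APPEND 46: p_0 = 46·1 + 0 = 46, q_0 = 46·0 + 1 = 1 → 46/1
APPEND 37: p_1 = 37·46 + 1 = 1703, q_1 = 37·1 + 0 = 37 → 1703/37
APPEND 36: p_2 = 36·1703 + 46 = 61354, q_2 = 36·37 + 1 = 1333 → 61354/1333
APPEND 35: p_3 = 35·61354 + 1703 = 2149093, q_3 = 35·1333 + 37 = 46692 → 2149093/46692
APPEND 16: p_4 = 16·2149093 + 61354 = 34446842, q_4 = 16·46692 + 1333 = 748405 → 34446842/748405
APPEND 15: p_5 = 15·34446842 + 2149093 = 518851723, q_5 = 15·748405 + 46692 = 11272767 → 518851723/11272767
APPEND 33: p_6 = 33·518851723 + 34446842 = 17156553701, q_6 = 33·11272767 + 748405 = 372749716 → 17156553701/372749716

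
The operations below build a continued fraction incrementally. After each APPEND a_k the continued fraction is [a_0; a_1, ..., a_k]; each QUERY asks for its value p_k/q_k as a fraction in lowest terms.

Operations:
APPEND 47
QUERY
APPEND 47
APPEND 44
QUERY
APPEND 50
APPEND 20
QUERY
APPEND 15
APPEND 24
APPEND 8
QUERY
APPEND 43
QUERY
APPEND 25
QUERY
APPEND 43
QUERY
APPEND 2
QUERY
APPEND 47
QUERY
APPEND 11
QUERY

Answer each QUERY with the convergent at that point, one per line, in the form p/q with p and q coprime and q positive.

APPEND 47: p_0 = 47·1 + 0 = 47, q_0 = 47·0 + 1 = 1 → 47/1
APPEND 47: p_1 = 47·47 + 1 = 2210, q_1 = 47·1 + 0 = 47 → 2210/47
APPEND 44: p_2 = 44·2210 + 47 = 97287, q_2 = 44·47 + 1 = 2069 → 97287/2069
APPEND 50: p_3 = 50·97287 + 2210 = 4866560, q_3 = 50·2069 + 47 = 103497 → 4866560/103497
APPEND 20: p_4 = 20·4866560 + 97287 = 97428487, q_4 = 20·103497 + 2069 = 2072009 → 97428487/2072009
APPEND 15: p_5 = 15·97428487 + 4866560 = 1466293865, q_5 = 15·2072009 + 103497 = 31183632 → 1466293865/31183632
APPEND 24: p_6 = 24·1466293865 + 97428487 = 35288481247, q_6 = 24·31183632 + 2072009 = 750479177 → 35288481247/750479177
APPEND 8: p_7 = 8·35288481247 + 1466293865 = 283774143841, q_7 = 8·750479177 + 31183632 = 6035017048 → 283774143841/6035017048
APPEND 43: p_8 = 43·283774143841 + 35288481247 = 12237576666410, q_8 = 43·6035017048 + 750479177 = 260256212241 → 12237576666410/260256212241
APPEND 25: p_9 = 25·12237576666410 + 283774143841 = 306223190804091, q_9 = 25·260256212241 + 6035017048 = 6512440323073 → 306223190804091/6512440323073
APPEND 43: p_10 = 43·306223190804091 + 12237576666410 = 13179834781242323, q_10 = 43·6512440323073 + 260256212241 = 280295190104380 → 13179834781242323/280295190104380
APPEND 2: p_11 = 2·13179834781242323 + 306223190804091 = 26665892753288737, q_11 = 2·280295190104380 + 6512440323073 = 567102820531833 → 26665892753288737/567102820531833
APPEND 47: p_12 = 47·26665892753288737 + 13179834781242323 = 1266476794185812962, q_12 = 47·567102820531833 + 280295190104380 = 26934127755100531 → 1266476794185812962/26934127755100531
APPEND 11: p_13 = 11·1266476794185812962 + 26665892753288737 = 13957910628797231319, q_13 = 11·26934127755100531 + 567102820531833 = 296842508126637674 → 13957910628797231319/296842508126637674

47/1
97287/2069
97428487/2072009
283774143841/6035017048
12237576666410/260256212241
306223190804091/6512440323073
13179834781242323/280295190104380
26665892753288737/567102820531833
1266476794185812962/26934127755100531
13957910628797231319/296842508126637674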